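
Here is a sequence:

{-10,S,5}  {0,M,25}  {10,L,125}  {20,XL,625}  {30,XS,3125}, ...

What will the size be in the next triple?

For the size, runs through clothing sizes XS→XL: S, M, L, XL, XS → S.

S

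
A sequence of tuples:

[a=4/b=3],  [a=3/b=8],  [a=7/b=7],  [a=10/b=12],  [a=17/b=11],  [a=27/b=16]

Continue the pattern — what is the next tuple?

[a=44/b=15]

A goes 4, 3, 7, 10, 17, 27 → 44 (each term is the sum of the two before it).
B — alternating steps +5, −1, +5, −1, …: 3, 8, 7, 12, 11, 16 → 15.
Combining the parts gives [a=44/b=15].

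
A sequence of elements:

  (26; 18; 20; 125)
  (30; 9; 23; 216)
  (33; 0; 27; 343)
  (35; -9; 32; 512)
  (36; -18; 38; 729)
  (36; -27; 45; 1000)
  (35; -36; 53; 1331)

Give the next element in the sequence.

(33; -45; 62; 1728)

First coordinate: 26, 30, 33, 35, 36, 36, 35 → 33 (differences are 4, 3, 2, … (decreasing by 1 each time)).
Second coordinate: 18, 9, 0, -9, -18, -27, -36 → -45 (−9 each step).
Third coordinate — differences are 3, 4, 5, … (increasing by 1 each time): 20, 23, 27, 32, 38, 45, 53 → 62.
Fourth coordinate: perfect cubes: 5³, 6³, 7³, …, so 125, 216, 343, 512, 729, 1000, 1331 → 1728.
Putting it together: (33; -45; 62; 1728).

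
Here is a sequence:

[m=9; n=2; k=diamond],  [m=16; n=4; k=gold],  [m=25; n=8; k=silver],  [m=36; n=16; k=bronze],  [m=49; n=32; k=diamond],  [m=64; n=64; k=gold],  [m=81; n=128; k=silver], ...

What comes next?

[m=100; n=256; k=bronze]

M: perfect squares: 3², 4², 5², …, so 9, 16, 25, 36, 49, 64, 81 → 100.
For the n, ×2 each step: 2, 4, 8, 16, 32, 64, 128 → 256.
K: repeats diamond → gold → silver → bronze; diamond, gold, silver, bronze, diamond, gold, silver → bronze.
So the next term is [m=100; n=256; k=bronze].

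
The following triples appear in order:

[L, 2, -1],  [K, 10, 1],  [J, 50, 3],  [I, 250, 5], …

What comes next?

Letter: letters move back 1 place in the alphabet, so L, K, J, I → H.
Second part — ×5 each step: 2, 10, 50, 250 → 1250.
Third part: -1, 1, 3, 5 → 7 (+2 each step).
Putting it together: [H, 1250, 7].

[H, 1250, 7]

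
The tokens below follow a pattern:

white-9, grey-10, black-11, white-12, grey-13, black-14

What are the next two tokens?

Shade: white, grey, black, white, grey, black → white → grey (repeats white → grey → black).
Second component: 9, 10, 11, 12, 13, 14 → 15 → 16 (+1 each step).
Putting the parts together: white-15 and then grey-16.

white-15, grey-16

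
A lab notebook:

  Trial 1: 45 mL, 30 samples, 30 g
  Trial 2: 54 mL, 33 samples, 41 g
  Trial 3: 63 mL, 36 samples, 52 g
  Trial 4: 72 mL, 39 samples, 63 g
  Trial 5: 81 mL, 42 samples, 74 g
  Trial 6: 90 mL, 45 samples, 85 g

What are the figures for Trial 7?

99 mL, 48 samples, 96 g

ML goes 45, 54, 63, 72, 81, 90 → 99 (+9 each step).
Samples — +3 each step: 30, 33, 36, 39, 42, 45 → 48.
For the g, +11 each step: 30, 41, 52, 63, 74, 85 → 96.
Putting it together: 99 mL, 48 samples, 96 g.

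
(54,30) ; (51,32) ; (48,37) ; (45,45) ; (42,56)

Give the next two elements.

First component goes 54, 51, 48, 45, 42 → 39 → 36 (−3 each step).
Second component: differences are 2, 5, 8, … (increasing by 3 each time), so 30, 32, 37, 45, 56 → 70 → 87.
So the next two elements are (39,70) and (36,87).

(39,70), (36,87)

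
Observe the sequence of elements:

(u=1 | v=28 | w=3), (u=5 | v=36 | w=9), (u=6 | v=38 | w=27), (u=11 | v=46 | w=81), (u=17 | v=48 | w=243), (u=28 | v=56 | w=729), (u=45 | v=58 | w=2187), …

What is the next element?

U goes 1, 5, 6, 11, 17, 28, 45 → 73 (each term is the sum of the two before it).
For the v, alternating steps +8, +2, +8, +2, …: 28, 36, 38, 46, 48, 56, 58 → 66.
W: ×3 each step, so 3, 9, 27, 81, 243, 729, 2187 → 6561.
Combining the parts gives (u=73 | v=66 | w=6561).

(u=73 | v=66 | w=6561)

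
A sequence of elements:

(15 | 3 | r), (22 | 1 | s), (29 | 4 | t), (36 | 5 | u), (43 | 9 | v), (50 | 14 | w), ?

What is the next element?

First slot: 15, 22, 29, 36, 43, 50 → 57 (+7 each step).
Second slot — each term is the sum of the two before it: 3, 1, 4, 5, 9, 14 → 23.
Letter goes r, s, t, u, v, w → x (letters move forward 1 place in the alphabet).
So the next element is (57 | 23 | x).

(57 | 23 | x)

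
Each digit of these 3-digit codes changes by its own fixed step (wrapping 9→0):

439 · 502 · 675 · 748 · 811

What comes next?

984

First digit goes 4, 5, 6, 7, 8 → 9 (+1 each step, mod 10).
Second digit: −3 each step, mod 10; 3, 0, 7, 4, 1 → 8.
Third digit: +3 each step, mod 10; 9, 2, 5, 8, 1 → 4.
Putting it together: 984.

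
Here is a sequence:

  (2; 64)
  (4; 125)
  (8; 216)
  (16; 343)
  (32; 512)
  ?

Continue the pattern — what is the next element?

(64; 729)

First value goes 2, 4, 8, 16, 32 → 64 (×2 each step).
Second value: perfect cubes: 4³, 5³, 6³, …, so 64, 125, 216, 343, 512 → 729.
Combining the parts gives (64; 729).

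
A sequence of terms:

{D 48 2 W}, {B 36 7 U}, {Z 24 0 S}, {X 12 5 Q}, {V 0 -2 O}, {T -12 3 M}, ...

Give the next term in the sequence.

{R -24 -4 K}

First letter — letters move back 2 places in the alphabet, wrapping A→Z: D, B, Z, X, V, T → R.
For the second component, −12 each step: 48, 36, 24, 12, 0, -12 → -24.
Third component: alternating steps +5, −7, +5, −7, …; 2, 7, 0, 5, -2, 3 → -4.
Second letter goes W, U, S, Q, O, M → K (letters move back 2 places in the alphabet).
Putting it together: {R -24 -4 K}.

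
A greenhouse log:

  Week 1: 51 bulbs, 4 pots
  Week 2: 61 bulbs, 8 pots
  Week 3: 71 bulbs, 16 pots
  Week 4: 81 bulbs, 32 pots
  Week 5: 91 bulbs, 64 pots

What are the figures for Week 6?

Bulbs: +10 each step, so 51, 61, 71, 81, 91 → 101.
Pots — ×2 each step: 4, 8, 16, 32, 64 → 128.
Combining the parts gives 101 bulbs, 128 pots.

101 bulbs, 128 pots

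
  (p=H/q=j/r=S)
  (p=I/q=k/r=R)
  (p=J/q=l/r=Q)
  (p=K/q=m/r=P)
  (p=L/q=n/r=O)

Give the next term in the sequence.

(p=M/q=o/r=N)

P: letters move forward 1 place in the alphabet, so H, I, J, K, L → M.
Q: letters move forward 1 place in the alphabet, so j, k, l, m, n → o.
R — letters move back 1 place in the alphabet: S, R, Q, P, O → N.
Putting it together: (p=M/q=o/r=N).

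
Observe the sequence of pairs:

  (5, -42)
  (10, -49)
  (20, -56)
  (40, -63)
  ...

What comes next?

(80, -70)

First component: 5, 10, 20, 40 → 80 (×2 each step).
For the second component, −7 each step: -42, -49, -56, -63 → -70.
Putting it together: (80, -70).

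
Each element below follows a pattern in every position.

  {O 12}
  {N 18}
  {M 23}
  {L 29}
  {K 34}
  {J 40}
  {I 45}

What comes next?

Letter: letters move back 1 place in the alphabet, so O, N, M, L, K, J, I → H.
Second entry: 12, 18, 23, 29, 34, 40, 45 → 51 (alternating steps +6, +5, +6, +5, …).
Combining the parts gives {H 51}.

{H 51}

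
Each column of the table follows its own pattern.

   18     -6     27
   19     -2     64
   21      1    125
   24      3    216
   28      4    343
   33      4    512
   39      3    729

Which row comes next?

46  1  1000

First component: differences are 1, 2, 3, … (increasing by 1 each time); 18, 19, 21, 24, 28, 33, 39 → 46.
Second component: differences are 4, 3, 2, … (decreasing by 1 each time); -6, -2, 1, 3, 4, 4, 3 → 1.
Third component: perfect cubes: 3³, 4³, 5³, …, so 27, 64, 125, 216, 343, 512, 729 → 1000.
Putting it together: 46  1  1000.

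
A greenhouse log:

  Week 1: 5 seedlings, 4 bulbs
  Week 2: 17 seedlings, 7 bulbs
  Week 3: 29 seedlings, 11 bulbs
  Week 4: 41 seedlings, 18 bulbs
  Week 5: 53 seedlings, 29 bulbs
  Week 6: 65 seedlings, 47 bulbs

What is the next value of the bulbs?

Seedlings — +12 each step: 5, 17, 29, 41, 53, 65 → 77.
Bulbs goes 4, 7, 11, 18, 29, 47 → 76 (each term is the sum of the two before it).

76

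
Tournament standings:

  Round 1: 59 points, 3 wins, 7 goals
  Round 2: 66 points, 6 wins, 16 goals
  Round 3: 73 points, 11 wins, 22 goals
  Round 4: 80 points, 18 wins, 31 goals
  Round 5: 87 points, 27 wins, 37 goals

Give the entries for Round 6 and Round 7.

94 points, 38 wins, 46 goals; 101 points, 51 wins, 52 goals

Points: +7 each step; 59, 66, 73, 80, 87 → 94 → 101.
Wins: differences are 3, 5, 7, … (increasing by 2 each time), so 3, 6, 11, 18, 27 → 38 → 51.
For the goals, alternating steps +9, +6, +9, +6, …: 7, 16, 22, 31, 37 → 46 → 52.
So the next two records are 94 points, 38 wins, 46 goals and 101 points, 51 wins, 52 goals.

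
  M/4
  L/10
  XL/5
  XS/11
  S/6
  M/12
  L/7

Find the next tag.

XL/13

Size: M, L, XL, XS, S, M, L → XL (repeats M → L → XL → XS → S).
Second component goes 4, 10, 5, 11, 6, 12, 7 → 13 (alternating steps +6, −5, +6, −5, …).
Combining the parts gives XL/13.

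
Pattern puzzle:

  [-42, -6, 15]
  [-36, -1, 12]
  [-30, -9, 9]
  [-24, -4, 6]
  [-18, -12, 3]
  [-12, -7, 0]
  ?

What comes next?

[-6, -15, -3]

First slot: -42, -36, -30, -24, -18, -12 → -6 (+6 each step).
Second slot: alternating steps +5, −8, +5, −8, …, so -6, -1, -9, -4, -12, -7 → -15.
Third slot — −3 each step: 15, 12, 9, 6, 3, 0 → -3.
Combining the parts gives [-6, -15, -3].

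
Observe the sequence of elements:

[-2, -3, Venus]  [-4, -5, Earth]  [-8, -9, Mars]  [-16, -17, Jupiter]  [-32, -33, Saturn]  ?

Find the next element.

[-64, -65, Uranus]

First coordinate goes -2, -4, -8, -16, -32 → -64 (×2 each step).
Second coordinate: -3, -5, -9, -17, -33 → -65 (always 1 less than the first coordinate).
Planet: runs through the planets Mercury→Neptune; Venus, Earth, Mars, Jupiter, Saturn → Uranus.
So the next element is [-64, -65, Uranus].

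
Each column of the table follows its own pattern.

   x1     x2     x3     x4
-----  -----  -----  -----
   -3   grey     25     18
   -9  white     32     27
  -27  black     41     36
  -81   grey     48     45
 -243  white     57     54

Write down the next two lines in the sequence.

-729  black  64  63; -2187  grey  73  72

Column x1 goes -3, -9, -27, -81, -243 → -729 → -2187 (×3 each step).
Column x2: repeats grey → white → black; grey, white, black, grey, white → black → grey.
Column x3: alternating steps +7, +9, +7, +9, …; 25, 32, 41, 48, 57 → 64 → 73.
Column x4 — +9 each step: 18, 27, 36, 45, 54 → 63 → 72.
So the next two lines are -729  black  64  63 and -2187  grey  73  72.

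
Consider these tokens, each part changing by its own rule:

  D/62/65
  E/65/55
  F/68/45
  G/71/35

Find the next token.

Letter — letters move forward 1 place in the alphabet: D, E, F, G → H.
Second component: +3 each step, so 62, 65, 68, 71 → 74.
Third component: −10 each step, so 65, 55, 45, 35 → 25.
Putting it together: H/74/25.

H/74/25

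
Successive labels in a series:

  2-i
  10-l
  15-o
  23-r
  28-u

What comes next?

36-x

First component: alternating steps +8, +5, +8, +5, …, so 2, 10, 15, 23, 28 → 36.
Letter: letters move forward 3 places in the alphabet, so i, l, o, r, u → x.
Combining the parts gives 36-x.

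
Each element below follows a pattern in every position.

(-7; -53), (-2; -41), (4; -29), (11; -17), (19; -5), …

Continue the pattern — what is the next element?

First slot — differences are 5, 6, 7, … (increasing by 1 each time): -7, -2, 4, 11, 19 → 28.
Second slot: +12 each step; -53, -41, -29, -17, -5 → 7.
Putting it together: (28; 7).

(28; 7)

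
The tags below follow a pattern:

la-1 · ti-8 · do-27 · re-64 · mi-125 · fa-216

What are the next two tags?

sol-343, la-512

For the note, runs through the solfège scale do→ti: la, ti, do, re, mi, fa → sol → la.
Second component: perfect cubes: 1³, 2³, 3³, …; 1, 8, 27, 64, 125, 216 → 343 → 512.
Putting the parts together: sol-343 and then la-512.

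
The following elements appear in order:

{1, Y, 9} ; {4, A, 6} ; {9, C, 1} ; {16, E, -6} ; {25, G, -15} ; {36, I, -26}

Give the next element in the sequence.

First value: perfect squares: 1², 2², 3², …; 1, 4, 9, 16, 25, 36 → 49.
Letter: Y, A, C, E, G, I → K (letters move forward 2 places in the alphabet, wrapping Z→A).
Third value — together with the first value always sums to 10: 9, 6, 1, -6, -15, -26 → -39.
So the next element is {49, K, -39}.

{49, K, -39}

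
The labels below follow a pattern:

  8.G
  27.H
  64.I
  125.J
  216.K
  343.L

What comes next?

First component: perfect cubes: 2³, 3³, 4³, …, so 8, 27, 64, 125, 216, 343 → 512.
Letter goes G, H, I, J, K, L → M (letters move forward 1 place in the alphabet).
Combining the parts gives 512.M.

512.M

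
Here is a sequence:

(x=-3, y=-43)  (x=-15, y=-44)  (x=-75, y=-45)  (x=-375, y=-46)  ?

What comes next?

For the x, ×5 each step: -3, -15, -75, -375 → -1875.
Y goes -43, -44, -45, -46 → -47 (−1 each step).
Combining the parts gives (x=-1875, y=-47).

(x=-1875, y=-47)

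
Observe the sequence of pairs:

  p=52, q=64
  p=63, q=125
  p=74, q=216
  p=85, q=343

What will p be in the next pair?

96

P goes 52, 63, 74, 85 → 96 (+11 each step).
Q: 64, 125, 216, 343 → 512 (perfect cubes: 4³, 5³, 6³, …).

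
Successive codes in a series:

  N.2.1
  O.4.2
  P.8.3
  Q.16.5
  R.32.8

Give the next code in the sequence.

For the letter, letters move forward 1 place in the alphabet: N, O, P, Q, R → S.
Second component — ×2 each step: 2, 4, 8, 16, 32 → 64.
Third component goes 1, 2, 3, 5, 8 → 13 (each term is the sum of the two before it).
Putting it together: S.64.13.

S.64.13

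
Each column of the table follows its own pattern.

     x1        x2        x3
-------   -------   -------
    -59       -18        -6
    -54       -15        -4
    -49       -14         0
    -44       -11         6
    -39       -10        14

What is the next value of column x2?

-7

Column x2 — alternating steps +3, +1, +3, +1, …: -18, -15, -14, -11, -10 → -7.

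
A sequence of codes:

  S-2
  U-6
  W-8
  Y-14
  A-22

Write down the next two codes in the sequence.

For the letter, letters move forward 2 places in the alphabet, wrapping Z→A: S, U, W, Y, A → C → E.
For the second component, each term is the sum of the two before it: 2, 6, 8, 14, 22 → 36 → 58.
So the next two codes are C-36 and E-58.

C-36, E-58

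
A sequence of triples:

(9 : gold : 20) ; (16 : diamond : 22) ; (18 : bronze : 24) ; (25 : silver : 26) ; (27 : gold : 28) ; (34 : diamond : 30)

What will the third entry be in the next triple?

Third entry: +2 each step, so 20, 22, 24, 26, 28, 30 → 32.

32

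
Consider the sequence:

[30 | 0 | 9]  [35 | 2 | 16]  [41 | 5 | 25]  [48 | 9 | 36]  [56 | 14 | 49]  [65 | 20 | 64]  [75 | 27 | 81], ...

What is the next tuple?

[86 | 35 | 100]

First component: differences are 5, 6, 7, … (increasing by 1 each time); 30, 35, 41, 48, 56, 65, 75 → 86.
For the second component, differences are 2, 3, 4, … (increasing by 1 each time): 0, 2, 5, 9, 14, 20, 27 → 35.
Third component goes 9, 16, 25, 36, 49, 64, 81 → 100 (perfect squares: 3², 4², 5², …).
So the next tuple is [86 | 35 | 100].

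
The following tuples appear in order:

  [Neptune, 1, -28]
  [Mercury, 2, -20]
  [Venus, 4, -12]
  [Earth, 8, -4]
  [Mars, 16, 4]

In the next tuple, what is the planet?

Jupiter

For the planet, runs through the planets Mercury→Neptune: Neptune, Mercury, Venus, Earth, Mars → Jupiter.
Second component: ×2 each step; 1, 2, 4, 8, 16 → 32.
For the third component, +8 each step: -28, -20, -12, -4, 4 → 12.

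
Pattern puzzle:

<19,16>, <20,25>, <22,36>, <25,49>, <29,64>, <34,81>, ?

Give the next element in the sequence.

<40,100>

First coordinate: 19, 20, 22, 25, 29, 34 → 40 (differences are 1, 2, 3, … (increasing by 1 each time)).
Second coordinate — perfect squares: 4², 5², 6², …: 16, 25, 36, 49, 64, 81 → 100.
So the next element is <40,100>.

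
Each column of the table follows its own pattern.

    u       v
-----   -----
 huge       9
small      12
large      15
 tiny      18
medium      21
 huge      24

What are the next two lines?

small  27; large  30

Column u: repeats huge → small → large → tiny → medium; huge, small, large, tiny, medium, huge → small → large.
Column v goes 9, 12, 15, 18, 21, 24 → 27 → 30 (+3 each step).
Putting the parts together: small  27 and then large  30.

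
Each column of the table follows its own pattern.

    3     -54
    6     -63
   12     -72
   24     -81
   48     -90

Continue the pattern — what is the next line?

96  -99

First component: ×2 each step, so 3, 6, 12, 24, 48 → 96.
Second component — −9 each step: -54, -63, -72, -81, -90 → -99.
So the next line is 96  -99.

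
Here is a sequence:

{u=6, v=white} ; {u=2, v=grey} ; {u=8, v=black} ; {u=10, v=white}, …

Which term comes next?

{u=18, v=grey}

U: 6, 2, 8, 10 → 18 (each term is the sum of the two before it).
V goes white, grey, black, white → grey (repeats white → grey → black).
Combining the parts gives {u=18, v=grey}.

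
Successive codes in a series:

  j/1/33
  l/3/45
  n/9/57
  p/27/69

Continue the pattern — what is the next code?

r/81/81

Letter: j, l, n, p → r (letters move forward 2 places in the alphabet).
Second component: ×3 each step, so 1, 3, 9, 27 → 81.
Third component — +12 each step: 33, 45, 57, 69 → 81.
Putting it together: r/81/81.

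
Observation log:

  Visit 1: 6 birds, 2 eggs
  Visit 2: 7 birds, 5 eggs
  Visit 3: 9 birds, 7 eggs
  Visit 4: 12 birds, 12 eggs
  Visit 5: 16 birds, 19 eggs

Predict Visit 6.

21 birds, 31 eggs

Birds: differences are 1, 2, 3, … (increasing by 1 each time), so 6, 7, 9, 12, 16 → 21.
Eggs: each term is the sum of the two before it, so 2, 5, 7, 12, 19 → 31.
Putting it together: 21 birds, 31 eggs.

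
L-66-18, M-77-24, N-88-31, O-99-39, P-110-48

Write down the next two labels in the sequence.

For the letter, letters move forward 1 place in the alphabet: L, M, N, O, P → Q → R.
Second component — +11 each step: 66, 77, 88, 99, 110 → 121 → 132.
For the third component, differences are 6, 7, 8, … (increasing by 1 each time): 18, 24, 31, 39, 48 → 58 → 69.
Putting the parts together: Q-121-58 and then R-132-69.

Q-121-58, R-132-69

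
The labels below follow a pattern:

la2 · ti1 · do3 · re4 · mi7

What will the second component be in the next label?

Note: la, ti, do, re, mi → fa (runs through the solfège scale do→ti).
Second component — each term is the sum of the two before it: 2, 1, 3, 4, 7 → 11.

11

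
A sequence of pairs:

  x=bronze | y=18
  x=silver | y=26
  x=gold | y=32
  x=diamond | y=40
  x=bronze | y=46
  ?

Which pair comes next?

X: repeats bronze → silver → gold → diamond; bronze, silver, gold, diamond, bronze → silver.
Y: alternating steps +8, +6, +8, +6, …, so 18, 26, 32, 40, 46 → 54.
Combining the parts gives x=silver | y=54.

x=silver | y=54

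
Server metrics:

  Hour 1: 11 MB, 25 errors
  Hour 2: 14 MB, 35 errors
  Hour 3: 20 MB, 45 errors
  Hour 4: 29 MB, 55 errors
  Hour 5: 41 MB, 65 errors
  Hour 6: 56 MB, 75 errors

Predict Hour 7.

74 MB, 85 errors

MB: 11, 14, 20, 29, 41, 56 → 74 (differences are 3, 6, 9, … (increasing by 3 each time)).
Errors — +10 each step: 25, 35, 45, 55, 65, 75 → 85.
So the next line is 74 MB, 85 errors.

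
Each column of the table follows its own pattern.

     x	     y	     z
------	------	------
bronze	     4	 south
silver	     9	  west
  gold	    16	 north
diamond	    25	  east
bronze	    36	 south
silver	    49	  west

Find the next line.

Column x: repeats bronze → silver → gold → diamond, so bronze, silver, gold, diamond, bronze, silver → gold.
Column y: 4, 9, 16, 25, 36, 49 → 64 (perfect squares: 2², 3², 4², …).
Column z: repeats south → west → north → east; south, west, north, east, south, west → north.
Combining the parts gives gold  64  north.

gold  64  north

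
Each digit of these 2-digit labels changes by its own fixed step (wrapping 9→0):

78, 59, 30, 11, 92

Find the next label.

73

First digit: −2 each step, mod 10; 7, 5, 3, 1, 9 → 7.
Second digit: 8, 9, 0, 1, 2 → 3 (+1 each step, mod 10).
Putting it together: 73.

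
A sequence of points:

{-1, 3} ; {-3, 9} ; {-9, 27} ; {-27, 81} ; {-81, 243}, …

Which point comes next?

{-243, 729}

First part: ×3 each step, so -1, -3, -9, -27, -81 → -243.
Second part: 3, 9, 27, 81, 243 → 729 (×3 each step).
So the next point is {-243, 729}.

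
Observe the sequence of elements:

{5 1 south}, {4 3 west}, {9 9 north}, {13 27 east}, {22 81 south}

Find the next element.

First component: 5, 4, 9, 13, 22 → 35 (each term is the sum of the two before it).
Second component: ×3 each step; 1, 3, 9, 27, 81 → 243.
For the direction, repeats south → west → north → east: south, west, north, east, south → west.
So the next element is {35 243 west}.

{35 243 west}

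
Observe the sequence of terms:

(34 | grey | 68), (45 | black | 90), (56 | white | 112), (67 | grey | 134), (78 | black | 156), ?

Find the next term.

First value: +11 each step; 34, 45, 56, 67, 78 → 89.
Shade — repeats grey → black → white: grey, black, white, grey, black → white.
Third value: 68, 90, 112, 134, 156 → 178 (always 2 × the first value).
Putting it together: (89 | white | 178).

(89 | white | 178)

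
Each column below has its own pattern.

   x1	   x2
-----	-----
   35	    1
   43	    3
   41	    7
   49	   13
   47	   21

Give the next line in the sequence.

For the column x1, alternating steps +8, −2, +8, −2, …: 35, 43, 41, 49, 47 → 55.
Column x2: differences are 2, 4, 6, … (increasing by 2 each time); 1, 3, 7, 13, 21 → 31.
So the next line is 55  31.

55  31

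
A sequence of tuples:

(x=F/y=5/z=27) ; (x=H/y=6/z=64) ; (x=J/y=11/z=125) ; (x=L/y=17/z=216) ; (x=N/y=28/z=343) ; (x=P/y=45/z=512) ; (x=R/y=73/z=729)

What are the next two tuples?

(x=T/y=118/z=1000), (x=V/y=191/z=1331)

X: letters move forward 2 places in the alphabet, so F, H, J, L, N, P, R → T → V.
Y goes 5, 6, 11, 17, 28, 45, 73 → 118 → 191 (each term is the sum of the two before it).
Z: perfect cubes: 3³, 4³, 5³, …, so 27, 64, 125, 216, 343, 512, 729 → 1000 → 1331.
So the next two tuples are (x=T/y=118/z=1000) and (x=V/y=191/z=1331).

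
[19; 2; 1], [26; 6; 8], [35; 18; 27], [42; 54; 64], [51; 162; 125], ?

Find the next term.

[58; 486; 216]

First value goes 19, 26, 35, 42, 51 → 58 (alternating steps +7, +9, +7, +9, …).
Second value: ×3 each step, so 2, 6, 18, 54, 162 → 486.
For the third value, perfect cubes: 1³, 2³, 3³, …: 1, 8, 27, 64, 125 → 216.
Putting it together: [58; 486; 216].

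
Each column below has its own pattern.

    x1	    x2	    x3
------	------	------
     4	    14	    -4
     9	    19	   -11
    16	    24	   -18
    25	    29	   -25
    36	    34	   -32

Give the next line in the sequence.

49  39  -39

Column x1 — perfect squares: 2², 3², 4², …: 4, 9, 16, 25, 36 → 49.
Column x2 goes 14, 19, 24, 29, 34 → 39 (+5 each step).
For the column x3, −7 each step: -4, -11, -18, -25, -32 → -39.
Combining the parts gives 49  39  -39.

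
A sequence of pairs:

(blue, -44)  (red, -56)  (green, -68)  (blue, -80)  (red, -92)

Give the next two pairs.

(green, -104), (blue, -116)

Colour — repeats blue → red → green: blue, red, green, blue, red → green → blue.
Second part: −12 each step, so -44, -56, -68, -80, -92 → -104 → -116.
Putting the parts together: (green, -104) and then (blue, -116).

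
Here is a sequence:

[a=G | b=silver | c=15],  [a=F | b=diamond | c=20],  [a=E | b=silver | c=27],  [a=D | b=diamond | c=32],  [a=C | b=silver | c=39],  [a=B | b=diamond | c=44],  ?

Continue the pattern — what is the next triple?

[a=A | b=silver | c=51]

A goes G, F, E, D, C, B → A (letters move back 1 place in the alphabet).
B: silver, diamond, silver, diamond, silver, diamond → silver (alternates silver ↔ diamond).
For the c, alternating steps +5, +7, +5, +7, …: 15, 20, 27, 32, 39, 44 → 51.
Putting it together: [a=A | b=silver | c=51].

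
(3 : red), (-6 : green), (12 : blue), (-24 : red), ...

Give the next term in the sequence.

(48 : green)

First slot: ×(-2) each step, so 3, -6, 12, -24 → 48.
Colour — repeats red → green → blue: red, green, blue, red → green.
Combining the parts gives (48 : green).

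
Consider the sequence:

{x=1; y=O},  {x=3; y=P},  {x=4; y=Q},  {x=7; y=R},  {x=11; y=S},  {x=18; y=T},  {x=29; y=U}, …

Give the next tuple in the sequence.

{x=47; y=V}

X: each term is the sum of the two before it; 1, 3, 4, 7, 11, 18, 29 → 47.
Y: O, P, Q, R, S, T, U → V (letters move forward 1 place in the alphabet).
Combining the parts gives {x=47; y=V}.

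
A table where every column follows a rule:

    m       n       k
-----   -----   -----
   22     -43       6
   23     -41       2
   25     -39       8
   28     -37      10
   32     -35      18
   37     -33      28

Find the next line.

43  -31  46

Column m — differences are 1, 2, 3, … (increasing by 1 each time): 22, 23, 25, 28, 32, 37 → 43.
Column n goes -43, -41, -39, -37, -35, -33 → -31 (+2 each step).
Column k goes 6, 2, 8, 10, 18, 28 → 46 (each term is the sum of the two before it).
Combining the parts gives 43  -31  46.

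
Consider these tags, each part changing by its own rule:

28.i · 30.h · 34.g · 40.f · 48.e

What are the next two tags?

First component — differences are 2, 4, 6, … (increasing by 2 each time): 28, 30, 34, 40, 48 → 58 → 70.
For the letter, letters move back 1 place in the alphabet: i, h, g, f, e → d → c.
Putting the parts together: 58.d and then 70.c.

58.d then 70.c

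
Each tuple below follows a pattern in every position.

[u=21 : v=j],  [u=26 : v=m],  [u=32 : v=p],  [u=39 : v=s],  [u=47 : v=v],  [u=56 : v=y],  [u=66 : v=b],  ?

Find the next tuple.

[u=77 : v=e]

U: 21, 26, 32, 39, 47, 56, 66 → 77 (differences are 5, 6, 7, … (increasing by 1 each time)).
V goes j, m, p, s, v, y, b → e (letters move forward 3 places in the alphabet, wrapping Z→A).
So the next tuple is [u=77 : v=e].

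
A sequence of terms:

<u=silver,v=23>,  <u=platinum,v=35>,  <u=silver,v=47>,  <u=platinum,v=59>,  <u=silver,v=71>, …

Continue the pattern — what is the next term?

U: alternates silver ↔ platinum; silver, platinum, silver, platinum, silver → platinum.
For the v, +12 each step: 23, 35, 47, 59, 71 → 83.
Combining the parts gives <u=platinum,v=83>.

<u=platinum,v=83>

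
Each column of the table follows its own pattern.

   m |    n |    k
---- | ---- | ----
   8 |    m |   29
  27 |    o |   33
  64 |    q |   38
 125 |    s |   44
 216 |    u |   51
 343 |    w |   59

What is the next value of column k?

Column m goes 8, 27, 64, 125, 216, 343 → 512 (perfect cubes: 2³, 3³, 4³, …).
For the column n, letters move forward 2 places in the alphabet: m, o, q, s, u, w → y.
Column k goes 29, 33, 38, 44, 51, 59 → 68 (differences are 4, 5, 6, … (increasing by 1 each time)).

68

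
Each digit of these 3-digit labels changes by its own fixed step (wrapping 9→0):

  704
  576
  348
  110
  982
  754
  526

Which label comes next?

398

First digit: 7, 5, 3, 1, 9, 7, 5 → 3 (−2 each step, mod 10).
Second digit — −3 each step, mod 10: 0, 7, 4, 1, 8, 5, 2 → 9.
For the third digit, +2 each step, mod 10: 4, 6, 8, 0, 2, 4, 6 → 8.
Combining the parts gives 398.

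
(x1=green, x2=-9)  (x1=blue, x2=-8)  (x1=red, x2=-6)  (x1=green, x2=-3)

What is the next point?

(x1=blue, x2=1)

X1: repeats green → blue → red; green, blue, red, green → blue.
X2: -9, -8, -6, -3 → 1 (differences are 1, 2, 3, … (increasing by 1 each time)).
Putting it together: (x1=blue, x2=1).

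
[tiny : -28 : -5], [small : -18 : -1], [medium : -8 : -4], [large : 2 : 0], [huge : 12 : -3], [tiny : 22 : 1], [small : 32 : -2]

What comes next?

Size: repeats tiny → small → medium → large → huge; tiny, small, medium, large, huge, tiny, small → medium.
Second slot: -28, -18, -8, 2, 12, 22, 32 → 42 (+10 each step).
For the third slot, alternating steps +4, −3, +4, −3, …: -5, -1, -4, 0, -3, 1, -2 → 2.
So the next triple is [medium : 42 : 2].

[medium : 42 : 2]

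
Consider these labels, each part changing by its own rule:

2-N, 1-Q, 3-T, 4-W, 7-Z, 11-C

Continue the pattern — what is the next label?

First component: 2, 1, 3, 4, 7, 11 → 18 (each term is the sum of the two before it).
Letter: letters move forward 3 places in the alphabet, wrapping Z→A; N, Q, T, W, Z, C → F.
So the next label is 18-F.

18-F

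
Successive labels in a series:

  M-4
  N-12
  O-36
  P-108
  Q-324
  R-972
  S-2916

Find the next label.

Letter: letters move forward 1 place in the alphabet, so M, N, O, P, Q, R, S → T.
Second component goes 4, 12, 36, 108, 324, 972, 2916 → 8748 (×3 each step).
So the next label is T-8748.

T-8748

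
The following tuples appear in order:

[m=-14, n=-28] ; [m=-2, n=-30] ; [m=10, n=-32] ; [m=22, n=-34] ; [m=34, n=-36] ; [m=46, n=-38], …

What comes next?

[m=58, n=-40]

M: +12 each step, so -14, -2, 10, 22, 34, 46 → 58.
N — −2 each step: -28, -30, -32, -34, -36, -38 → -40.
Combining the parts gives [m=58, n=-40].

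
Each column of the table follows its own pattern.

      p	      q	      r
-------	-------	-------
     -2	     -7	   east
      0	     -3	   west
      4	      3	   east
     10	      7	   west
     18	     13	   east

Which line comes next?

Column p: differences are 2, 4, 6, … (increasing by 2 each time); -2, 0, 4, 10, 18 → 28.
Column q goes -7, -3, 3, 7, 13 → 17 (alternating steps +4, +6, +4, +6, …).
Column r: east, west, east, west, east → west (alternates east ↔ west).
Combining the parts gives 28  17  west.

28  17  west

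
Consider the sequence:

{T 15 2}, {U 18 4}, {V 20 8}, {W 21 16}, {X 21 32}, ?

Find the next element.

Letter: letters move forward 1 place in the alphabet, so T, U, V, W, X → Y.
Second slot goes 15, 18, 20, 21, 21 → 20 (differences are 3, 2, 1, … (decreasing by 1 each time)).
For the third slot, ×2 each step: 2, 4, 8, 16, 32 → 64.
So the next element is {Y 20 64}.

{Y 20 64}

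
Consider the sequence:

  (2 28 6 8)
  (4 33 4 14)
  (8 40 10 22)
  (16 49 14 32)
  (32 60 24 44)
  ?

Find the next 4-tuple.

For the first value, ×2 each step: 2, 4, 8, 16, 32 → 64.
Second value: differences are 5, 7, 9, … (increasing by 2 each time); 28, 33, 40, 49, 60 → 73.
Third value goes 6, 4, 10, 14, 24 → 38 (each term is the sum of the two before it).
For the fourth value, differences are 6, 8, 10, … (increasing by 2 each time): 8, 14, 22, 32, 44 → 58.
So the next 4-tuple is (64 73 38 58).

(64 73 38 58)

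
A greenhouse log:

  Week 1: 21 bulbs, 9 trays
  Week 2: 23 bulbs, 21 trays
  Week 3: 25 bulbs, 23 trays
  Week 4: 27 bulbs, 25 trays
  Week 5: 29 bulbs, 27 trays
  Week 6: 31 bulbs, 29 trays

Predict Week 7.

Bulbs — +2 each step: 21, 23, 25, 27, 29, 31 → 33.
For the trays, always the previous value of the bulbs: 9, 21, 23, 25, 27, 29 → 31.
So the next line is 33 bulbs, 31 trays.

33 bulbs, 31 trays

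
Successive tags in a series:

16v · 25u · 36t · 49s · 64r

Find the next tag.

For the first component, perfect squares: 4², 5², 6², …: 16, 25, 36, 49, 64 → 81.
Letter: letters move back 1 place in the alphabet; v, u, t, s, r → q.
So the next tag is 81q.

81q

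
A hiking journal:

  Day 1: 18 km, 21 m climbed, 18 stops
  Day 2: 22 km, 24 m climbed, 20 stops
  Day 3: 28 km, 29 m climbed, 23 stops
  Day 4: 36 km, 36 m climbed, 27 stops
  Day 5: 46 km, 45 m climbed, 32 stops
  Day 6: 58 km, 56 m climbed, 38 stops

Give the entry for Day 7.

Km: differences are 4, 6, 8, … (increasing by 2 each time); 18, 22, 28, 36, 46, 58 → 72.
M climbed: 21, 24, 29, 36, 45, 56 → 69 (differences are 3, 5, 7, … (increasing by 2 each time)).
Stops: differences are 2, 3, 4, … (increasing by 1 each time); 18, 20, 23, 27, 32, 38 → 45.
Putting it together: 72 km, 69 m climbed, 45 stops.

72 km, 69 m climbed, 45 stops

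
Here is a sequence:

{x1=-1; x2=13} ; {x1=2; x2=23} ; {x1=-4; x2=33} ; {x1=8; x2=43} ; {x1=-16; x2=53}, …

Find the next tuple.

{x1=32; x2=63}

X1: ×(-2) each step; -1, 2, -4, 8, -16 → 32.
For the x2, +10 each step: 13, 23, 33, 43, 53 → 63.
Putting it together: {x1=32; x2=63}.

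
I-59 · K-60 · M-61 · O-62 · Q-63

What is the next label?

S-64

Letter: letters move forward 2 places in the alphabet, so I, K, M, O, Q → S.
Second component goes 59, 60, 61, 62, 63 → 64 (+1 each step).
So the next label is S-64.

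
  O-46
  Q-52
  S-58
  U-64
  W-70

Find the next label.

Y-76

Letter: letters move forward 2 places in the alphabet; O, Q, S, U, W → Y.
Second component goes 46, 52, 58, 64, 70 → 76 (+6 each step).
So the next label is Y-76.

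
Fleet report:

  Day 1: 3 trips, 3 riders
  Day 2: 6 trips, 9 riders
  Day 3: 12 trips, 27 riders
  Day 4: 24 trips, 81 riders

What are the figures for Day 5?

Trips — ×2 each step: 3, 6, 12, 24 → 48.
Riders: ×3 each step, so 3, 9, 27, 81 → 243.
Combining the parts gives 48 trips, 243 riders.

48 trips, 243 riders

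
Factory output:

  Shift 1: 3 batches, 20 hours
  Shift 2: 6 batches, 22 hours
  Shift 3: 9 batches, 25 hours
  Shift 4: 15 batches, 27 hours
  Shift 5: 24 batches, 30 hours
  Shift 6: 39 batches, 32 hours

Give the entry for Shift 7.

Batches: each term is the sum of the two before it; 3, 6, 9, 15, 24, 39 → 63.
Hours goes 20, 22, 25, 27, 30, 32 → 35 (alternating steps +2, +3, +2, +3, …).
Putting it together: 63 batches, 35 hours.

63 batches, 35 hours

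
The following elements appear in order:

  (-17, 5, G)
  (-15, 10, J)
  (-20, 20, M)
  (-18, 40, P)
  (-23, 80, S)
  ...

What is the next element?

First part goes -17, -15, -20, -18, -23 → -21 (alternating steps +2, −5, +2, −5, …).
Second part goes 5, 10, 20, 40, 80 → 160 (×2 each step).
Letter: letters move forward 3 places in the alphabet, so G, J, M, P, S → V.
Putting it together: (-21, 160, V).

(-21, 160, V)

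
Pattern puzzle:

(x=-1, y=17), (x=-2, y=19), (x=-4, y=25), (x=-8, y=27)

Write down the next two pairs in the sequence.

X — ×2 each step: -1, -2, -4, -8 → -16 → -32.
For the y, alternating steps +2, +6, +2, +6, …: 17, 19, 25, 27 → 33 → 35.
Putting the parts together: (x=-16, y=33) and then (x=-32, y=35).

(x=-16, y=33), (x=-32, y=35)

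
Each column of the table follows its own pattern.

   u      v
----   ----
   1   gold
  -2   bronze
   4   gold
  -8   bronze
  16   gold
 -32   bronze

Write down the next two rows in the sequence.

For the column u, ×(-2) each step: 1, -2, 4, -8, 16, -32 → 64 → -128.
Column v — alternates gold ↔ bronze: gold, bronze, gold, bronze, gold, bronze → gold → bronze.
Putting the parts together: 64  gold and then -128  bronze.

64  gold; -128  bronze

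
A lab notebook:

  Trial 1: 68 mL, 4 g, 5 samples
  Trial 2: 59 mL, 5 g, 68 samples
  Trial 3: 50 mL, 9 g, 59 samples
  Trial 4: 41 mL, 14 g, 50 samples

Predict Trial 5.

32 mL, 23 g, 41 samples

ML goes 68, 59, 50, 41 → 32 (−9 each step).
G goes 4, 5, 9, 14 → 23 (each term is the sum of the two before it).
Samples goes 5, 68, 59, 50 → 41 (always the previous value of the mL).
So the next line is 32 mL, 23 g, 41 samples.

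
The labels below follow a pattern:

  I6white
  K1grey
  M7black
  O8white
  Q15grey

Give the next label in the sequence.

Letter — letters move forward 2 places in the alphabet: I, K, M, O, Q → S.
Second component goes 6, 1, 7, 8, 15 → 23 (each term is the sum of the two before it).
For the shade, repeats white → grey → black: white, grey, black, white, grey → black.
Combining the parts gives S23black.

S23black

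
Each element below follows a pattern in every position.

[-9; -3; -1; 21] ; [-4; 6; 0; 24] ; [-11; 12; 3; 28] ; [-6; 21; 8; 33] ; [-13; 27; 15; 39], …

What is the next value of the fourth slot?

46

Fourth slot goes 21, 24, 28, 33, 39 → 46 (differences are 3, 4, 5, … (increasing by 1 each time)).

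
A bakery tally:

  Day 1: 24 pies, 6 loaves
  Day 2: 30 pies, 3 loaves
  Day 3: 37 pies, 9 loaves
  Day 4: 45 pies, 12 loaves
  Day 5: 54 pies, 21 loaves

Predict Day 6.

For the pies, differences are 6, 7, 8, … (increasing by 1 each time): 24, 30, 37, 45, 54 → 64.
Loaves goes 6, 3, 9, 12, 21 → 33 (each term is the sum of the two before it).
So the next row is 64 pies, 33 loaves.

64 pies, 33 loaves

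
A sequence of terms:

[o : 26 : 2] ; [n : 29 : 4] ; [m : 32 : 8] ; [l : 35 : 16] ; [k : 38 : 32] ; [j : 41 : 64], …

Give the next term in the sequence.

Letter — letters move back 1 place in the alphabet: o, n, m, l, k, j → i.
Second part goes 26, 29, 32, 35, 38, 41 → 44 (+3 each step).
For the third part, ×2 each step: 2, 4, 8, 16, 32, 64 → 128.
Putting it together: [i : 44 : 128].

[i : 44 : 128]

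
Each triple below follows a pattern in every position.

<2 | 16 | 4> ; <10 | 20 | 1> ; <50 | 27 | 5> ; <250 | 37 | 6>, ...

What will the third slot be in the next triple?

11

Third slot: each term is the sum of the two before it, so 4, 1, 5, 6 → 11.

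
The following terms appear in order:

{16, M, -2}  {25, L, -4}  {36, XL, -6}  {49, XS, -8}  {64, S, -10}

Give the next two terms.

{81, M, -12}, {100, L, -14}

First part goes 16, 25, 36, 49, 64 → 81 → 100 (perfect squares: 4², 5², 6², …).
For the size, runs through clothing sizes XS→XL: M, L, XL, XS, S → M → L.
Third part — −2 each step: -2, -4, -6, -8, -10 → -12 → -14.
Putting the parts together: {81, M, -12} and then {100, L, -14}.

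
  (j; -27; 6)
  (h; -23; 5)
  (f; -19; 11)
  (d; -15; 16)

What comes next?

(b; -11; 27)

Letter — letters move back 2 places in the alphabet: j, h, f, d → b.
Second coordinate: -27, -23, -19, -15 → -11 (+4 each step).
Third coordinate: each term is the sum of the two before it, so 6, 5, 11, 16 → 27.
So the next term is (b; -11; 27).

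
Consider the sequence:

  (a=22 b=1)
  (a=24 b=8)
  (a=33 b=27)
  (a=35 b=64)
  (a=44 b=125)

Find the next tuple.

For the a, alternating steps +2, +9, +2, +9, …: 22, 24, 33, 35, 44 → 46.
B goes 1, 8, 27, 64, 125 → 216 (perfect cubes: 1³, 2³, 3³, …).
Putting it together: (a=46 b=216).

(a=46 b=216)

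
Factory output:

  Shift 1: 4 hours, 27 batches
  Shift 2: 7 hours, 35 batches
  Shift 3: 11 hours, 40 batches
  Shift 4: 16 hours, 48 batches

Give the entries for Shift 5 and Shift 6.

Hours: differences are 3, 4, 5, … (increasing by 1 each time); 4, 7, 11, 16 → 22 → 29.
For the batches, alternating steps +8, +5, +8, +5, …: 27, 35, 40, 48 → 53 → 61.
Putting the parts together: 22 hours, 53 batches and then 29 hours, 61 batches.

22 hours, 53 batches; 29 hours, 61 batches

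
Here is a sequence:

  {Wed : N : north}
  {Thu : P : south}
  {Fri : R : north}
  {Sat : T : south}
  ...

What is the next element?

{Sun : V : north}

Day: runs through the weekdays Mon→Sun, so Wed, Thu, Fri, Sat → Sun.
For the letter, letters move forward 2 places in the alphabet: N, P, R, T → V.
Direction — alternates north ↔ south: north, south, north, south → north.
Combining the parts gives {Sun : V : north}.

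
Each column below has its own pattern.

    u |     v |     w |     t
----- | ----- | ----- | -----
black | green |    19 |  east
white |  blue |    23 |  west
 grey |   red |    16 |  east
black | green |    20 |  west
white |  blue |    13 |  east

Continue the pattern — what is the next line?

Column u goes black, white, grey, black, white → grey (repeats black → white → grey).
Column v — repeats green → blue → red: green, blue, red, green, blue → red.
Column w: 19, 23, 16, 20, 13 → 17 (alternating steps +4, −7, +4, −7, …).
Column t goes east, west, east, west, east → west (alternates east ↔ west).
Putting it together: grey  red  17  west.

grey  red  17  west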